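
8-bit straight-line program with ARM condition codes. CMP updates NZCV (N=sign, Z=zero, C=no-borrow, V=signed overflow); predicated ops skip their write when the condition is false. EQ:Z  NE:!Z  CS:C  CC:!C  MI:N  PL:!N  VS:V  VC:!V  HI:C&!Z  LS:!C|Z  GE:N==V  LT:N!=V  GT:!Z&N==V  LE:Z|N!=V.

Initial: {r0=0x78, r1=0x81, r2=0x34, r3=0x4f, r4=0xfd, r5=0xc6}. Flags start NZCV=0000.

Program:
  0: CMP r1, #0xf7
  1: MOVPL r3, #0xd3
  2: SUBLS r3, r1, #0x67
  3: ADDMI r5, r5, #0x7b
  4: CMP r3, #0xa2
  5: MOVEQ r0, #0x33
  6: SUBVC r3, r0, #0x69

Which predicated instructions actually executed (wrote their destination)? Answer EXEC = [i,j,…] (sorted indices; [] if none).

EXEC = [2,3,6]

0: ✓ CMP  NZCV=1000
1: · MOVPL
2: ✓ SUBLS  r3←0x1a
3: ✓ ADDMI  r5←0x41
4: ✓ CMP  NZCV=0000
5: · MOVEQ
6: ✓ SUBVC  r3←0x0f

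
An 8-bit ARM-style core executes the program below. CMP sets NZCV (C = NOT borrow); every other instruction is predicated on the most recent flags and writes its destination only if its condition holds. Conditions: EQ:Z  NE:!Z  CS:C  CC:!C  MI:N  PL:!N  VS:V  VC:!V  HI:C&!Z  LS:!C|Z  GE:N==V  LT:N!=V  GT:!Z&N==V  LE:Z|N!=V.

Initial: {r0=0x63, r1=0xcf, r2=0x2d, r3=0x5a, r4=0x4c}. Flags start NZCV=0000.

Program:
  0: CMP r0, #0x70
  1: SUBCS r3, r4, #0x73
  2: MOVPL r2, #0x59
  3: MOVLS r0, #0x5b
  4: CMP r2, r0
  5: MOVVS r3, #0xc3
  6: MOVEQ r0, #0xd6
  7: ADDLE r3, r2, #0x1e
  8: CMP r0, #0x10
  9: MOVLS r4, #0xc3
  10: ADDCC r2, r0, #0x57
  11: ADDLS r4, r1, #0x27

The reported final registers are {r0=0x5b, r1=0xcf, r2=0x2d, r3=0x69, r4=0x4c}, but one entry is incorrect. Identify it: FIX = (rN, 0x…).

[0] flags=1000 → (cmp)
[1] flags=1000 CS?F → skip
[2] flags=1000 PL?F → skip
[3] flags=1000 LS?T → r0=0x5b
[4] flags=1000 → (cmp)
[5] flags=1000 VS?F → skip
[6] flags=1000 EQ?F → skip
[7] flags=1000 LE?T → r3=0x4b
[8] flags=0010 → (cmp)
[9] flags=0010 LS?F → skip
[10] flags=0010 CC?F → skip
[11] flags=0010 LS?F → skip

FIX = (r3, 0x4b)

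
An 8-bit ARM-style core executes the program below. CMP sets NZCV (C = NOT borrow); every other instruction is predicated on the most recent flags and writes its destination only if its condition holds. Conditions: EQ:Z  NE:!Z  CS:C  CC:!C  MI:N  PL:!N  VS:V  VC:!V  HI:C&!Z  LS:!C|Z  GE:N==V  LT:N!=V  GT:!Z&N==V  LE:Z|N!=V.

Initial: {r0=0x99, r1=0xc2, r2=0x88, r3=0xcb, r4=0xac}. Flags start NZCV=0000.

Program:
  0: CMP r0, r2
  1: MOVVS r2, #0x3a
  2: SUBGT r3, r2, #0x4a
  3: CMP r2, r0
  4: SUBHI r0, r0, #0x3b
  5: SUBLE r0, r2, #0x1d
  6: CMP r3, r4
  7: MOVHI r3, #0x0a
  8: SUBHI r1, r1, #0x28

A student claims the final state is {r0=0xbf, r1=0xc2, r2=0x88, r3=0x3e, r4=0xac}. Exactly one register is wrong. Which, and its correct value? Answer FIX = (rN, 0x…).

0: ✓ CMP  NZCV=0010
1: · MOVVS
2: ✓ SUBGT  r3←0x3e
3: ✓ CMP  NZCV=1000
4: · SUBHI
5: ✓ SUBLE  r0←0x6b
6: ✓ CMP  NZCV=1001
7: · MOVHI
8: · SUBHI

FIX = (r0, 0x6b)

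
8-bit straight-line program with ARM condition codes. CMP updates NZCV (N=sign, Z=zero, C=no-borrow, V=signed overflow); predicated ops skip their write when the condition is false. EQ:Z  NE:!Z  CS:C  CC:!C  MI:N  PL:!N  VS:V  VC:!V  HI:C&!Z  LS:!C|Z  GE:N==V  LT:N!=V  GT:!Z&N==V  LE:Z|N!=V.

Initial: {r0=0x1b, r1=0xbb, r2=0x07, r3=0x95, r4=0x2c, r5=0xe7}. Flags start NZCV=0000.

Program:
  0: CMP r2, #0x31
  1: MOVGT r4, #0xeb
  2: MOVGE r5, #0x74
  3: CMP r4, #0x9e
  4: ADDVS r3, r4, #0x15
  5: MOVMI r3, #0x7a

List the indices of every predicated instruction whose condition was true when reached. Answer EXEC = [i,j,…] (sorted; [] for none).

EXEC = [4,5]

[0] flags=1000 → (cmp)
[1] flags=1000 GT?F → skip
[2] flags=1000 GE?F → skip
[3] flags=1001 → (cmp)
[4] flags=1001 VS?T → r3=0x41
[5] flags=1001 MI?T → r3=0x7a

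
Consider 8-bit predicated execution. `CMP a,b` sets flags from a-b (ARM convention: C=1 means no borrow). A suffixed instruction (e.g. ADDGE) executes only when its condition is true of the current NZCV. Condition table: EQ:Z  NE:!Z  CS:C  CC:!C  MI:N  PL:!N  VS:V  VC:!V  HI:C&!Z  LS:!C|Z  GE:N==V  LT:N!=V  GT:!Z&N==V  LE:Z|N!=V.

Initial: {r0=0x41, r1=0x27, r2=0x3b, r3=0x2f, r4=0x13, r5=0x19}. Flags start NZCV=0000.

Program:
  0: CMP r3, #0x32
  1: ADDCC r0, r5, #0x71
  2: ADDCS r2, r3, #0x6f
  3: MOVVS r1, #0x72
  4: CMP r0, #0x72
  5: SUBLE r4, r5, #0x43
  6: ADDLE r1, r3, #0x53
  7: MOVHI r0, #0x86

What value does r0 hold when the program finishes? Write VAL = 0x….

0: ✓ CMP  NZCV=1000
1: ✓ ADDCC  r0←0x8a
2: · ADDCS
3: · MOVVS
4: ✓ CMP  NZCV=0011
5: ✓ SUBLE  r4←0xd6
6: ✓ ADDLE  r1←0x82
7: ✓ MOVHI  r0←0x86

VAL = 0x86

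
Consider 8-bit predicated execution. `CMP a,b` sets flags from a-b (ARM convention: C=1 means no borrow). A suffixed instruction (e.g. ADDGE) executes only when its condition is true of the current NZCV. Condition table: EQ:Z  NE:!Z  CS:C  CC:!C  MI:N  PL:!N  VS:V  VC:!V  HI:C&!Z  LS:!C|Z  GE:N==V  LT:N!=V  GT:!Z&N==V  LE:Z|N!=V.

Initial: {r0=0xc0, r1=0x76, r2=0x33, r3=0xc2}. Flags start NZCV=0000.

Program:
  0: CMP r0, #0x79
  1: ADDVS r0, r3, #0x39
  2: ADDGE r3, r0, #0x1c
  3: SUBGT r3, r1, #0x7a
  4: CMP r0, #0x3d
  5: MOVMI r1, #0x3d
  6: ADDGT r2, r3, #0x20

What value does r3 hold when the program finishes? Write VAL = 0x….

VAL = 0xc2

[0] flags=0011 → (cmp)
[1] flags=0011 VS?T → r0=0xfb
[2] flags=0011 GE?F → skip
[3] flags=0011 GT?F → skip
[4] flags=1010 → (cmp)
[5] flags=1010 MI?T → r1=0x3d
[6] flags=1010 GT?F → skip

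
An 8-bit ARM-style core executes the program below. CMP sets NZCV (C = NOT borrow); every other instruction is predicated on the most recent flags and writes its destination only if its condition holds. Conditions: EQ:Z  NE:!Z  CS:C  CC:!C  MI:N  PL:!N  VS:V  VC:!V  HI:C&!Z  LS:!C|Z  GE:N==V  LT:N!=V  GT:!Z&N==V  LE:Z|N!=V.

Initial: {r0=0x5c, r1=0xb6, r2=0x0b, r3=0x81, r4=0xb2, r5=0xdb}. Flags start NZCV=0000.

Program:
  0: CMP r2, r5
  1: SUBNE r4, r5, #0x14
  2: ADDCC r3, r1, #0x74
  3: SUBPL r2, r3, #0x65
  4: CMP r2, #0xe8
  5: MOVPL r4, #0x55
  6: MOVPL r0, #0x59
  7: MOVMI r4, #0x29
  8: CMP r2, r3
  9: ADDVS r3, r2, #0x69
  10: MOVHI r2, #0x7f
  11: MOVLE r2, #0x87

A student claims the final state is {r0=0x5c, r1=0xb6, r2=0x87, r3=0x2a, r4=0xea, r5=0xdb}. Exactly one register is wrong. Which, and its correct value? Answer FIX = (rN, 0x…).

[0] flags=0000 → (cmp)
[1] flags=0000 NE?T → r4=0xc7
[2] flags=0000 CC?T → r3=0x2a
[3] flags=0000 PL?T → r2=0xc5
[4] flags=1000 → (cmp)
[5] flags=1000 PL?F → skip
[6] flags=1000 PL?F → skip
[7] flags=1000 MI?T → r4=0x29
[8] flags=1010 → (cmp)
[9] flags=1010 VS?F → skip
[10] flags=1010 HI?T → r2=0x7f
[11] flags=1010 LE?T → r2=0x87

FIX = (r4, 0x29)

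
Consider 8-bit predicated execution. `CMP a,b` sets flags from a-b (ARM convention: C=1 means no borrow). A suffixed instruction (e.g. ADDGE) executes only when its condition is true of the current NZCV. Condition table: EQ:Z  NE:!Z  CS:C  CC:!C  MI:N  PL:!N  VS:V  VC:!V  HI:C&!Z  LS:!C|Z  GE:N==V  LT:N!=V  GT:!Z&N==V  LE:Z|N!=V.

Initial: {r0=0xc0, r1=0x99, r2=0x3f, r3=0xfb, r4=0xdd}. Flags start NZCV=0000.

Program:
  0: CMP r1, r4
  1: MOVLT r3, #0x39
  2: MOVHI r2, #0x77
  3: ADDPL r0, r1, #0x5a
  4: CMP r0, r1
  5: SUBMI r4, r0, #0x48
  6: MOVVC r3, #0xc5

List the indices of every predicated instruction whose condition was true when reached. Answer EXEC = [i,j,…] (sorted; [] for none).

0: ✓ CMP  NZCV=1000
1: ✓ MOVLT  r3←0x39
2: · MOVHI
3: · ADDPL
4: ✓ CMP  NZCV=0010
5: · SUBMI
6: ✓ MOVVC  r3←0xc5

EXEC = [1,6]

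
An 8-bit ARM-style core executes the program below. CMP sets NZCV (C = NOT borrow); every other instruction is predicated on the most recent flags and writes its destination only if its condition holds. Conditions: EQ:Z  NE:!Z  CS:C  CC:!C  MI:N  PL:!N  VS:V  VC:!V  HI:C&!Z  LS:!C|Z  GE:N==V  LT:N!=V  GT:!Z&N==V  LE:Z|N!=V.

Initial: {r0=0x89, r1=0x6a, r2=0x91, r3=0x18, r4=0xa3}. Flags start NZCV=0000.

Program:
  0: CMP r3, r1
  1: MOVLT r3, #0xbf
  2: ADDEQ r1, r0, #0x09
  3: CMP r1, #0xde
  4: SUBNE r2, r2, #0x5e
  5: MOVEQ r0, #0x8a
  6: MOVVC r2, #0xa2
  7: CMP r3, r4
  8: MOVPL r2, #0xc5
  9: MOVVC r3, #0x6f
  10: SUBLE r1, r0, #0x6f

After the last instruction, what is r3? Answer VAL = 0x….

[0] flags=1000 → (cmp)
[1] flags=1000 LT?T → r3=0xbf
[2] flags=1000 EQ?F → skip
[3] flags=1001 → (cmp)
[4] flags=1001 NE?T → r2=0x33
[5] flags=1001 EQ?F → skip
[6] flags=1001 VC?F → skip
[7] flags=0010 → (cmp)
[8] flags=0010 PL?T → r2=0xc5
[9] flags=0010 VC?T → r3=0x6f
[10] flags=0010 LE?F → skip

VAL = 0x6f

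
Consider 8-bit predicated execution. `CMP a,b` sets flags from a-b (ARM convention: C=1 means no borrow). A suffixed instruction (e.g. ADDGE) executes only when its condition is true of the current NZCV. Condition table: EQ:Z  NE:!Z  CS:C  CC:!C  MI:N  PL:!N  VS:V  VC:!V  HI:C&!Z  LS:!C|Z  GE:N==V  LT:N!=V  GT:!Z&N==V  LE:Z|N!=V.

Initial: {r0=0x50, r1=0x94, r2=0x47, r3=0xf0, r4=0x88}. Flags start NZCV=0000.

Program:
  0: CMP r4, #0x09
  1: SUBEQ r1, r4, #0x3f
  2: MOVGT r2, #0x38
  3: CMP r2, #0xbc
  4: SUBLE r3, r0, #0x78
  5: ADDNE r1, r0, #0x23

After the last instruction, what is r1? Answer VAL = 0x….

VAL = 0x73

0: ✓ CMP  NZCV=0011
1: · SUBEQ
2: · MOVGT
3: ✓ CMP  NZCV=1001
4: · SUBLE
5: ✓ ADDNE  r1←0x73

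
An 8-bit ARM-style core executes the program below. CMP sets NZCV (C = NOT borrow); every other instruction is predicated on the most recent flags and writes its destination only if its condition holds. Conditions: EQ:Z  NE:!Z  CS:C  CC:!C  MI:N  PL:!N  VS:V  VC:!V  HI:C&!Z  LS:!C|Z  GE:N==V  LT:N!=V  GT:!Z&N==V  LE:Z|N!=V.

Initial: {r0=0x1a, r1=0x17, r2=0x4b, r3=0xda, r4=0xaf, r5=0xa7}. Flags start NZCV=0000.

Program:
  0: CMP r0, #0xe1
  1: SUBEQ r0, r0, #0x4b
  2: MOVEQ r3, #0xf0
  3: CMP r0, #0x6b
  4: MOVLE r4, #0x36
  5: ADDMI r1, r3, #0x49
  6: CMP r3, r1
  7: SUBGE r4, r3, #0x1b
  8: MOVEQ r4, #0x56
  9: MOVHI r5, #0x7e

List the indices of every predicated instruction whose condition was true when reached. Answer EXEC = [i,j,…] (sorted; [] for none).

EXEC = [4,5,9]

[0] flags=0000 → (cmp)
[1] flags=0000 EQ?F → skip
[2] flags=0000 EQ?F → skip
[3] flags=1000 → (cmp)
[4] flags=1000 LE?T → r4=0x36
[5] flags=1000 MI?T → r1=0x23
[6] flags=1010 → (cmp)
[7] flags=1010 GE?F → skip
[8] flags=1010 EQ?F → skip
[9] flags=1010 HI?T → r5=0x7e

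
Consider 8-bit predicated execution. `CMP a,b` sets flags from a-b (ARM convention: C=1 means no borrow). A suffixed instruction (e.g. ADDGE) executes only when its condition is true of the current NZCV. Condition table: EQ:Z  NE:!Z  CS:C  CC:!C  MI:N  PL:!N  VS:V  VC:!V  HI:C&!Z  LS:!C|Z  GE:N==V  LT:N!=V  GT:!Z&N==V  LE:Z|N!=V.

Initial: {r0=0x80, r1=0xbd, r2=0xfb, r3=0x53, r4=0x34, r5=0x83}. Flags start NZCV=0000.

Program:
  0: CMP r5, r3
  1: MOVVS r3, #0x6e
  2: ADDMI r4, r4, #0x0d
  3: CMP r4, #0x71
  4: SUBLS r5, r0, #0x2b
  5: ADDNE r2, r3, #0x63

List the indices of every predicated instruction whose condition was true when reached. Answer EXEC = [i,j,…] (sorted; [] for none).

[0] flags=0011 → (cmp)
[1] flags=0011 VS?T → r3=0x6e
[2] flags=0011 MI?F → skip
[3] flags=1000 → (cmp)
[4] flags=1000 LS?T → r5=0x55
[5] flags=1000 NE?T → r2=0xd1

EXEC = [1,4,5]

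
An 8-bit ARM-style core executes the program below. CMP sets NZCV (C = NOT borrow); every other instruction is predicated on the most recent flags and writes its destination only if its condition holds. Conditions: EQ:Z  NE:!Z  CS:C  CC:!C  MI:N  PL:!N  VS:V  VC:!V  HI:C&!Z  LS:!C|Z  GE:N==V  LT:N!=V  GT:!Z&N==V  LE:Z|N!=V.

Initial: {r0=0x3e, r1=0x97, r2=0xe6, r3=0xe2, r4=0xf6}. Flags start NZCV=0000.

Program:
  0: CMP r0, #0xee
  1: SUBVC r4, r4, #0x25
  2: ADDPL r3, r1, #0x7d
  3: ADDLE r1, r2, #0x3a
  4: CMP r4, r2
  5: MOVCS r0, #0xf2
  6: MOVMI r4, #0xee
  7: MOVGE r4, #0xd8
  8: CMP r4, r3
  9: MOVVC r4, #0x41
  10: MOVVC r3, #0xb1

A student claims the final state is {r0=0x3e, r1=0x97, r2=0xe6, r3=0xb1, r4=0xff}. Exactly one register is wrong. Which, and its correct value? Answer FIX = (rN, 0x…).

[0] flags=0000 → (cmp)
[1] flags=0000 VC?T → r4=0xd1
[2] flags=0000 PL?T → r3=0x14
[3] flags=0000 LE?F → skip
[4] flags=1000 → (cmp)
[5] flags=1000 CS?F → skip
[6] flags=1000 MI?T → r4=0xee
[7] flags=1000 GE?F → skip
[8] flags=1010 → (cmp)
[9] flags=1010 VC?T → r4=0x41
[10] flags=1010 VC?T → r3=0xb1

FIX = (r4, 0x41)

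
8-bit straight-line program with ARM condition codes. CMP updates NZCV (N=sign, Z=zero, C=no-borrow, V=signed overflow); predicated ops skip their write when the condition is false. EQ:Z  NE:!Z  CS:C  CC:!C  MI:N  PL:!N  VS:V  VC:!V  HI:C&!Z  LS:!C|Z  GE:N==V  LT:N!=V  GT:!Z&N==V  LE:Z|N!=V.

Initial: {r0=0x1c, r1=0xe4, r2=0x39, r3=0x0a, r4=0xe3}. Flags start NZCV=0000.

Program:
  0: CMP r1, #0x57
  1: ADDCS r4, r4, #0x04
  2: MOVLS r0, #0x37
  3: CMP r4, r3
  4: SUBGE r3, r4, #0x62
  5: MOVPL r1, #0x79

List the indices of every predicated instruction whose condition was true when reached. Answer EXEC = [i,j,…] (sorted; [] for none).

0: ✓ CMP  NZCV=1010
1: ✓ ADDCS  r4←0xe7
2: · MOVLS
3: ✓ CMP  NZCV=1010
4: · SUBGE
5: · MOVPL

EXEC = [1]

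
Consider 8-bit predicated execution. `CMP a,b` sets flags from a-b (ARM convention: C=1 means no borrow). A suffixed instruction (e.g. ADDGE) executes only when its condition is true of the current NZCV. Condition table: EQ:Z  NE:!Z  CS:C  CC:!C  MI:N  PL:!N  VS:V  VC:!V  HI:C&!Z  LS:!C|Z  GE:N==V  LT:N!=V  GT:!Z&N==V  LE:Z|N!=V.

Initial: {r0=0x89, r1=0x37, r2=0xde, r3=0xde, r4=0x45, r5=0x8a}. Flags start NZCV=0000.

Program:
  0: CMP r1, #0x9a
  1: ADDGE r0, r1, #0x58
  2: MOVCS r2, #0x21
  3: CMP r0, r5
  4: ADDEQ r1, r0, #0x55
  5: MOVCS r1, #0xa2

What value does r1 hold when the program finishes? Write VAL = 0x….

[0] flags=1001 → (cmp)
[1] flags=1001 GE?T → r0=0x8f
[2] flags=1001 CS?F → skip
[3] flags=0010 → (cmp)
[4] flags=0010 EQ?F → skip
[5] flags=0010 CS?T → r1=0xa2

VAL = 0xa2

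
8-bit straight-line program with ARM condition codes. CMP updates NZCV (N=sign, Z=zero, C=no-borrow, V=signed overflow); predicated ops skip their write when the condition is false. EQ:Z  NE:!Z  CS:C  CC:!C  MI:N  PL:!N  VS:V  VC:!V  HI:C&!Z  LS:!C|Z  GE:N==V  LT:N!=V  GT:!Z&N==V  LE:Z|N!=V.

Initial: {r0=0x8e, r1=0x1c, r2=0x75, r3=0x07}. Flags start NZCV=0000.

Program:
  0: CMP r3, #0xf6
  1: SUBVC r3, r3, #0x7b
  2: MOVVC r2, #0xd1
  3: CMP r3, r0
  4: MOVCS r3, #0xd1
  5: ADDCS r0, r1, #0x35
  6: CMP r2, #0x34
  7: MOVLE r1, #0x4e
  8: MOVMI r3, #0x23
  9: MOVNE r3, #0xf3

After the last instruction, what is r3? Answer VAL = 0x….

VAL = 0xf3

0: ✓ CMP  NZCV=0000
1: ✓ SUBVC  r3←0x8c
2: ✓ MOVVC  r2←0xd1
3: ✓ CMP  NZCV=1000
4: · MOVCS
5: · ADDCS
6: ✓ CMP  NZCV=1010
7: ✓ MOVLE  r1←0x4e
8: ✓ MOVMI  r3←0x23
9: ✓ MOVNE  r3←0xf3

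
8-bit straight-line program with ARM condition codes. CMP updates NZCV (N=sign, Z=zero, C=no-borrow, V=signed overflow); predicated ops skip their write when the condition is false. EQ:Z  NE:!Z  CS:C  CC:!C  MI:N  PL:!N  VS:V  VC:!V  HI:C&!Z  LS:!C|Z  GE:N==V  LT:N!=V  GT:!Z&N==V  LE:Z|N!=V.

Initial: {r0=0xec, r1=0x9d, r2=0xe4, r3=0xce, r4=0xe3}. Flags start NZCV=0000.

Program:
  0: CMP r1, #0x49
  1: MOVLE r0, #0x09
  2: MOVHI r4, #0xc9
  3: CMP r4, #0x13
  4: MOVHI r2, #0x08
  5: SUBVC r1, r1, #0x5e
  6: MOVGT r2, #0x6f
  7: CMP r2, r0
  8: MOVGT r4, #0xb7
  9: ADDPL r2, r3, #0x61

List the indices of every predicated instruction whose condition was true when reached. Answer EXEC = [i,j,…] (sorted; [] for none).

EXEC = [1,2,4,5]

0: ✓ CMP  NZCV=0011
1: ✓ MOVLE  r0←0x09
2: ✓ MOVHI  r4←0xc9
3: ✓ CMP  NZCV=1010
4: ✓ MOVHI  r2←0x08
5: ✓ SUBVC  r1←0x3f
6: · MOVGT
7: ✓ CMP  NZCV=1000
8: · MOVGT
9: · ADDPL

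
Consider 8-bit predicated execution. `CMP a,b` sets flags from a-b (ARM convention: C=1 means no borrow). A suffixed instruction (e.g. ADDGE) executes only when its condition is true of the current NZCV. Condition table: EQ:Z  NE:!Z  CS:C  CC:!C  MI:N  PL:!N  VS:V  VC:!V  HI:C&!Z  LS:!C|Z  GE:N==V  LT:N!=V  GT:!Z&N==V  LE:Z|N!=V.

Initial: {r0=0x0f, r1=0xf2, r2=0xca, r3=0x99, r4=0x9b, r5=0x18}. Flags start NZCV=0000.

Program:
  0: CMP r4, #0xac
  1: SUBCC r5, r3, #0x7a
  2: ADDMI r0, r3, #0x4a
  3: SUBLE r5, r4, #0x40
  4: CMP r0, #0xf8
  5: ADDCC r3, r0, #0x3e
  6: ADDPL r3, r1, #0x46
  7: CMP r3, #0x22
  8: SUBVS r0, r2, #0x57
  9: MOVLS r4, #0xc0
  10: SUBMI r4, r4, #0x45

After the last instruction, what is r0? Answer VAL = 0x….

VAL = 0xe3

0: ✓ CMP  NZCV=1000
1: ✓ SUBCC  r5←0x1f
2: ✓ ADDMI  r0←0xe3
3: ✓ SUBLE  r5←0x5b
4: ✓ CMP  NZCV=1000
5: ✓ ADDCC  r3←0x21
6: · ADDPL
7: ✓ CMP  NZCV=1000
8: · SUBVS
9: ✓ MOVLS  r4←0xc0
10: ✓ SUBMI  r4←0x7b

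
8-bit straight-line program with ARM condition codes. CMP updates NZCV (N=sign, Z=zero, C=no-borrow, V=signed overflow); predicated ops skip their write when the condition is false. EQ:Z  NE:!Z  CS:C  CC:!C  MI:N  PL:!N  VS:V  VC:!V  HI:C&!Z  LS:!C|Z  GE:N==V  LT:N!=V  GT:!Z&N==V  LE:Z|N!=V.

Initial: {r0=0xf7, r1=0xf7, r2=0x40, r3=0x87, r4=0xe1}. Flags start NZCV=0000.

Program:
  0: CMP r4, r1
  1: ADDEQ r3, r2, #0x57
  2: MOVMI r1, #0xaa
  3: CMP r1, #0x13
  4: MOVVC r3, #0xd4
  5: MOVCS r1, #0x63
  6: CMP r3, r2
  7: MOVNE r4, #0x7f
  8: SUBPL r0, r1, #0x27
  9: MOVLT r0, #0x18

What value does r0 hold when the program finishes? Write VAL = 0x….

VAL = 0x18

0: ✓ CMP  NZCV=1000
1: · ADDEQ
2: ✓ MOVMI  r1←0xaa
3: ✓ CMP  NZCV=1010
4: ✓ MOVVC  r3←0xd4
5: ✓ MOVCS  r1←0x63
6: ✓ CMP  NZCV=1010
7: ✓ MOVNE  r4←0x7f
8: · SUBPL
9: ✓ MOVLT  r0←0x18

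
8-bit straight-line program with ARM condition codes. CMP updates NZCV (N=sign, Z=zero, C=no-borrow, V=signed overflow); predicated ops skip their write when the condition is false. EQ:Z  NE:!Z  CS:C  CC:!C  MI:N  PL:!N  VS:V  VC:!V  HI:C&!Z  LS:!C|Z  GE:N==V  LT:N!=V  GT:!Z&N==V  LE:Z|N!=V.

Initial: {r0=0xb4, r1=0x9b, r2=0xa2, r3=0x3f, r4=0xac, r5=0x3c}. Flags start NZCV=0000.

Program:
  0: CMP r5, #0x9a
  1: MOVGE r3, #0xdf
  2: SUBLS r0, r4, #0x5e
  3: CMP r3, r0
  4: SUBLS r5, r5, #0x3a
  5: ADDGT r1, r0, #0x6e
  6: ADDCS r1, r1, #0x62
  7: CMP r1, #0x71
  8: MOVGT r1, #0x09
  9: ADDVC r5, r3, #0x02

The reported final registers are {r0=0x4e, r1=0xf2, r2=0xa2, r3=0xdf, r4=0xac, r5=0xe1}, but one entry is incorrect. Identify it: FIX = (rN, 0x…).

FIX = (r1, 0xfd)

0: ✓ CMP  NZCV=1001
1: ✓ MOVGE  r3←0xdf
2: ✓ SUBLS  r0←0x4e
3: ✓ CMP  NZCV=1010
4: · SUBLS
5: · ADDGT
6: ✓ ADDCS  r1←0xfd
7: ✓ CMP  NZCV=1010
8: · MOVGT
9: ✓ ADDVC  r5←0xe1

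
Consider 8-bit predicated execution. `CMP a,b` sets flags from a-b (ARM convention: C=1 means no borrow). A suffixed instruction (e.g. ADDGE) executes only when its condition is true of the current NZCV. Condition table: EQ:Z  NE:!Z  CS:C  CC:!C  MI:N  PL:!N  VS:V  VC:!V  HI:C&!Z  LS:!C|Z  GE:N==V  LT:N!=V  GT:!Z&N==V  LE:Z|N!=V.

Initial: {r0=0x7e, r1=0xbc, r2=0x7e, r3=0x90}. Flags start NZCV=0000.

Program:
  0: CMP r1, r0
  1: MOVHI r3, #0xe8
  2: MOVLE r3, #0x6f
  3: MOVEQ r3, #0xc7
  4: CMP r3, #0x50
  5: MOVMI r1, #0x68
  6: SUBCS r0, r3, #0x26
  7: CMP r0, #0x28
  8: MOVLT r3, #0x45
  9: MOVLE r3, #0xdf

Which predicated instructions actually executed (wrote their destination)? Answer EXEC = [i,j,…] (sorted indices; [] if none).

0: ✓ CMP  NZCV=0011
1: ✓ MOVHI  r3←0xe8
2: ✓ MOVLE  r3←0x6f
3: · MOVEQ
4: ✓ CMP  NZCV=0010
5: · MOVMI
6: ✓ SUBCS  r0←0x49
7: ✓ CMP  NZCV=0010
8: · MOVLT
9: · MOVLE

EXEC = [1,2,6]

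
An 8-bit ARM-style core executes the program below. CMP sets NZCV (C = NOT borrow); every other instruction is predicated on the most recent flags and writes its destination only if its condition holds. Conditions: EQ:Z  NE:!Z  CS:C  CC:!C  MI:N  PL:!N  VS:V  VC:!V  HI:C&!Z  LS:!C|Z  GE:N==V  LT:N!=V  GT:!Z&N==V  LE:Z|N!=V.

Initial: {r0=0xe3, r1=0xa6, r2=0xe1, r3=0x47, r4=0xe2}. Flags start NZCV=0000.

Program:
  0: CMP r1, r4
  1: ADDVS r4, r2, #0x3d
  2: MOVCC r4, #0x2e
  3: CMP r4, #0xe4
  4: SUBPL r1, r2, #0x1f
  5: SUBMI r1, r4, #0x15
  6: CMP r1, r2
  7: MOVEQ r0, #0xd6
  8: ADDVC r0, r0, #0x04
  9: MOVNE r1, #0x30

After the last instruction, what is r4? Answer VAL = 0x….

0: ✓ CMP  NZCV=1000
1: · ADDVS
2: ✓ MOVCC  r4←0x2e
3: ✓ CMP  NZCV=0000
4: ✓ SUBPL  r1←0xc2
5: · SUBMI
6: ✓ CMP  NZCV=1000
7: · MOVEQ
8: ✓ ADDVC  r0←0xe7
9: ✓ MOVNE  r1←0x30

VAL = 0x2e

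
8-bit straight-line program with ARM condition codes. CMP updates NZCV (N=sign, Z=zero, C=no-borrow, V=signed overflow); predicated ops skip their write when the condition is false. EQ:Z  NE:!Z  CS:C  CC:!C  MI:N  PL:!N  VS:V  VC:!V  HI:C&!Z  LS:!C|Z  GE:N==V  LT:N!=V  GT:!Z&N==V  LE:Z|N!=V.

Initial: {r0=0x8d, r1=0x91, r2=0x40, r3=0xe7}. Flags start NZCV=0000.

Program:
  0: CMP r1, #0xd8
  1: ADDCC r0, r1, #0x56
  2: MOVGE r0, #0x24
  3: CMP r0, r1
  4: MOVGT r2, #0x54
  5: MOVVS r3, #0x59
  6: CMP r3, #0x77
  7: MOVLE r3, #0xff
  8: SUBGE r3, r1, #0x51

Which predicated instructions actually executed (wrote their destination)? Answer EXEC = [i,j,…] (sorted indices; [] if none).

EXEC = [1,4,7]

[0] flags=1000 → (cmp)
[1] flags=1000 CC?T → r0=0xe7
[2] flags=1000 GE?F → skip
[3] flags=0010 → (cmp)
[4] flags=0010 GT?T → r2=0x54
[5] flags=0010 VS?F → skip
[6] flags=0011 → (cmp)
[7] flags=0011 LE?T → r3=0xff
[8] flags=0011 GE?F → skip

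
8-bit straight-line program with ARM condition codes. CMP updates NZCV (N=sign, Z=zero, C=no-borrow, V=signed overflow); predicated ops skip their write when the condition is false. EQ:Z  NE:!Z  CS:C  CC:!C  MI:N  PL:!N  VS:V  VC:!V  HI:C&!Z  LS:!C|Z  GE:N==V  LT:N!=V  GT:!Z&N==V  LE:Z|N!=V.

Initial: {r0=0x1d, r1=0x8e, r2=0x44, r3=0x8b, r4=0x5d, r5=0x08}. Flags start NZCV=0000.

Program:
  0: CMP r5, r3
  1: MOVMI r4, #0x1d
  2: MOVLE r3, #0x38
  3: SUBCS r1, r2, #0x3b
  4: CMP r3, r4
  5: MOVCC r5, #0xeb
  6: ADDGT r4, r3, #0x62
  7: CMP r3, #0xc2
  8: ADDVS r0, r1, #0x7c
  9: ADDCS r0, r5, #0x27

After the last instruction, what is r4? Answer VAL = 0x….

VAL = 0x5d

0: ✓ CMP  NZCV=0000
1: · MOVMI
2: · MOVLE
3: · SUBCS
4: ✓ CMP  NZCV=0011
5: · MOVCC
6: · ADDGT
7: ✓ CMP  NZCV=1000
8: · ADDVS
9: · ADDCS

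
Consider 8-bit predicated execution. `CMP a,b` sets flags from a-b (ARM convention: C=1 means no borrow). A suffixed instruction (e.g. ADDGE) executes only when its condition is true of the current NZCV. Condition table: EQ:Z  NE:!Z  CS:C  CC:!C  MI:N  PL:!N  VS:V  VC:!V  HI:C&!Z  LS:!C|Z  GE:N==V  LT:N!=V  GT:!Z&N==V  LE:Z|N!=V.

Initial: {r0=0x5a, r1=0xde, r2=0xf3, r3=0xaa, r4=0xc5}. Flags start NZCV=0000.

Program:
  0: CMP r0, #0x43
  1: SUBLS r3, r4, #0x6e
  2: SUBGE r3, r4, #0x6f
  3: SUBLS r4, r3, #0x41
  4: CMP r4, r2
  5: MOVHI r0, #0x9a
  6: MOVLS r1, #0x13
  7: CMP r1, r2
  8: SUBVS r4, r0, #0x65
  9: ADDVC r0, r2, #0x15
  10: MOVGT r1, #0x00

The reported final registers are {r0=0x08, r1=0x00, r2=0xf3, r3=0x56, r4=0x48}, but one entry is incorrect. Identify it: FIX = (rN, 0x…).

[0] flags=0010 → (cmp)
[1] flags=0010 LS?F → skip
[2] flags=0010 GE?T → r3=0x56
[3] flags=0010 LS?F → skip
[4] flags=1000 → (cmp)
[5] flags=1000 HI?F → skip
[6] flags=1000 LS?T → r1=0x13
[7] flags=0000 → (cmp)
[8] flags=0000 VS?F → skip
[9] flags=0000 VC?T → r0=0x08
[10] flags=0000 GT?T → r1=0x00

FIX = (r4, 0xc5)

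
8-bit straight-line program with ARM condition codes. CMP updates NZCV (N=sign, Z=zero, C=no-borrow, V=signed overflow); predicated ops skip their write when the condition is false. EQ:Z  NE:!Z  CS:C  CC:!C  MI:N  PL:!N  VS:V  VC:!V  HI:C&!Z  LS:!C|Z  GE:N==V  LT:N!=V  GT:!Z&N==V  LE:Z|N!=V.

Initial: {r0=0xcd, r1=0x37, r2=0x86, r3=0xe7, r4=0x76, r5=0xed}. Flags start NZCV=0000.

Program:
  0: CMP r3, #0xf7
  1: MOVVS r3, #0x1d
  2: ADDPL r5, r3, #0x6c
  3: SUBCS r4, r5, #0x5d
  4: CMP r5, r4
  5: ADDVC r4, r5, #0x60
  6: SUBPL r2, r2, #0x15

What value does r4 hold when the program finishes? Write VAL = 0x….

VAL = 0x76

0: ✓ CMP  NZCV=1000
1: · MOVVS
2: · ADDPL
3: · SUBCS
4: ✓ CMP  NZCV=0011
5: · ADDVC
6: ✓ SUBPL  r2←0x71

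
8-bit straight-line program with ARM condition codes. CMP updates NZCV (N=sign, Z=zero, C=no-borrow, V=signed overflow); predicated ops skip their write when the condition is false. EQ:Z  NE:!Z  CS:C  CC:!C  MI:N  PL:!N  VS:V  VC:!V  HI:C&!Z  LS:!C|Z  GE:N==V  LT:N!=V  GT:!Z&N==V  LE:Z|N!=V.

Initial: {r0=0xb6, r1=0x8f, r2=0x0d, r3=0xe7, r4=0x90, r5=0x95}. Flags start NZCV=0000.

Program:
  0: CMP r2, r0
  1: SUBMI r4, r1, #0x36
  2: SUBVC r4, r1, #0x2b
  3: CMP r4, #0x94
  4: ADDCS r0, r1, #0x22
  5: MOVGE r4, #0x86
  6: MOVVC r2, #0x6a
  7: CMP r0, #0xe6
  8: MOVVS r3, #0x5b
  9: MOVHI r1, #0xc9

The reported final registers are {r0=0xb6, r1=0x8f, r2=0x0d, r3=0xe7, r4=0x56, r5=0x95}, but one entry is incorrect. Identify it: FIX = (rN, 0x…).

FIX = (r4, 0x86)

0: ✓ CMP  NZCV=0000
1: · SUBMI
2: ✓ SUBVC  r4←0x64
3: ✓ CMP  NZCV=1001
4: · ADDCS
5: ✓ MOVGE  r4←0x86
6: · MOVVC
7: ✓ CMP  NZCV=1000
8: · MOVVS
9: · MOVHI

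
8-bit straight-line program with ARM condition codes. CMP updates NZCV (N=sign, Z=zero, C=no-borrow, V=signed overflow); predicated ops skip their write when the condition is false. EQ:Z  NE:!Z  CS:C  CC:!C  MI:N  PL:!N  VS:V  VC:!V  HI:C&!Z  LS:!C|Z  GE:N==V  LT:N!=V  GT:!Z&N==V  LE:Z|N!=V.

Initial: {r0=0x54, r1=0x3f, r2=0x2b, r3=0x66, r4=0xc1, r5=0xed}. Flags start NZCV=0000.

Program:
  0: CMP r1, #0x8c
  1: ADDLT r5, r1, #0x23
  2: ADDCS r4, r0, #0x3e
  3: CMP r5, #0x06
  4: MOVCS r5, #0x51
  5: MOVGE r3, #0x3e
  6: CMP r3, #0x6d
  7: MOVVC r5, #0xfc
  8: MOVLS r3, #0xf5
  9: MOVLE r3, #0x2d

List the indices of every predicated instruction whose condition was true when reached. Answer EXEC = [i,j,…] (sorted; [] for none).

[0] flags=1001 → (cmp)
[1] flags=1001 LT?F → skip
[2] flags=1001 CS?F → skip
[3] flags=1010 → (cmp)
[4] flags=1010 CS?T → r5=0x51
[5] flags=1010 GE?F → skip
[6] flags=1000 → (cmp)
[7] flags=1000 VC?T → r5=0xfc
[8] flags=1000 LS?T → r3=0xf5
[9] flags=1000 LE?T → r3=0x2d

EXEC = [4,7,8,9]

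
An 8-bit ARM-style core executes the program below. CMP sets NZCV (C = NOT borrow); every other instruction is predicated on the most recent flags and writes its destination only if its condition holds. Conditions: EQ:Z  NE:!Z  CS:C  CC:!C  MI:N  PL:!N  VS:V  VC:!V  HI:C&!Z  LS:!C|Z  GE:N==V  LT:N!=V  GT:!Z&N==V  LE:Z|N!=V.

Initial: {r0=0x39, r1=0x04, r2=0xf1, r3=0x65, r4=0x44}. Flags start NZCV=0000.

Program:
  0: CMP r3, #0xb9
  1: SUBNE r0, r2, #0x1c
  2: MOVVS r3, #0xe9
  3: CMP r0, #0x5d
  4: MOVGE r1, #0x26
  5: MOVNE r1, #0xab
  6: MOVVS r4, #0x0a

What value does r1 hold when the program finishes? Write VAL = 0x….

VAL = 0xab

[0] flags=1001 → (cmp)
[1] flags=1001 NE?T → r0=0xd5
[2] flags=1001 VS?T → r3=0xe9
[3] flags=0011 → (cmp)
[4] flags=0011 GE?F → skip
[5] flags=0011 NE?T → r1=0xab
[6] flags=0011 VS?T → r4=0x0a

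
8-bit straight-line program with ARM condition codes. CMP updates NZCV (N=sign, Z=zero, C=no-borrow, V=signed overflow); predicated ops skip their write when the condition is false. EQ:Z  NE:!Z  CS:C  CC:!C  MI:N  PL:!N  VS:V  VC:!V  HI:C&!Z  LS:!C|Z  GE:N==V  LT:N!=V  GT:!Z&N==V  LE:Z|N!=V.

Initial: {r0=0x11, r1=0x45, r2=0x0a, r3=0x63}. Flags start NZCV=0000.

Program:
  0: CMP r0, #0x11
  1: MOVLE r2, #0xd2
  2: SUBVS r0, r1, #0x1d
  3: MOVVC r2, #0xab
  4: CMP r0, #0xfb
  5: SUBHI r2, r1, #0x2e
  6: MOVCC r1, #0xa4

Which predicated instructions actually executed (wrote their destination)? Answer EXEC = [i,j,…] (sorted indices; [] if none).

EXEC = [1,3,6]

0: ✓ CMP  NZCV=0110
1: ✓ MOVLE  r2←0xd2
2: · SUBVS
3: ✓ MOVVC  r2←0xab
4: ✓ CMP  NZCV=0000
5: · SUBHI
6: ✓ MOVCC  r1←0xa4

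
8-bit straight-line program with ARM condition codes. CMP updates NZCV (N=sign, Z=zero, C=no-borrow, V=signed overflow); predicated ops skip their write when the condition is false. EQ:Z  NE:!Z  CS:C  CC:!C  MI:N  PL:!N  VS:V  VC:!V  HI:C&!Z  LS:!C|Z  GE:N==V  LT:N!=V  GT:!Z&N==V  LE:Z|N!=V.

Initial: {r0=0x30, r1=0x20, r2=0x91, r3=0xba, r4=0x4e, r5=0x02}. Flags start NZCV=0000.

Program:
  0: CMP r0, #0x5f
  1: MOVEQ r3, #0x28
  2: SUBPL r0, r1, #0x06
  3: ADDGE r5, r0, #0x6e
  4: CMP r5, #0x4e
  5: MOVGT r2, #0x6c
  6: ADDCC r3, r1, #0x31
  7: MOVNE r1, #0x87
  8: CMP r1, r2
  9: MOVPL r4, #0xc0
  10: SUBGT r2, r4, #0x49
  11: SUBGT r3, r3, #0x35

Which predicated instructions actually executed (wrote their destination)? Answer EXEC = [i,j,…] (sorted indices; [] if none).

EXEC = [6,7]

0: ✓ CMP  NZCV=1000
1: · MOVEQ
2: · SUBPL
3: · ADDGE
4: ✓ CMP  NZCV=1000
5: · MOVGT
6: ✓ ADDCC  r3←0x51
7: ✓ MOVNE  r1←0x87
8: ✓ CMP  NZCV=1000
9: · MOVPL
10: · SUBGT
11: · SUBGT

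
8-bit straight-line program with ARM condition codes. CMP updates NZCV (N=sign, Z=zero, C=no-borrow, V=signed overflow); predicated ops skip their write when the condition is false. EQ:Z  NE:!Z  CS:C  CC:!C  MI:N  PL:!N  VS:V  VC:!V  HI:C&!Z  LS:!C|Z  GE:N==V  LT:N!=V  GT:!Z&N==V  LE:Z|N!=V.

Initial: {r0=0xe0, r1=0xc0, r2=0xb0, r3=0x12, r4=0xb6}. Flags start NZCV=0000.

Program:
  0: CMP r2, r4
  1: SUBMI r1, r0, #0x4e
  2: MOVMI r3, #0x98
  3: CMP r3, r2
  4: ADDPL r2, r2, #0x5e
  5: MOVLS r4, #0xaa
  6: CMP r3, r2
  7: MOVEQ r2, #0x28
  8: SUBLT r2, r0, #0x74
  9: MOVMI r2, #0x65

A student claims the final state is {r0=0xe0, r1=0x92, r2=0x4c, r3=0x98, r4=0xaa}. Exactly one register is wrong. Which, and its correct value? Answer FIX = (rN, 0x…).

[0] flags=1000 → (cmp)
[1] flags=1000 MI?T → r1=0x92
[2] flags=1000 MI?T → r3=0x98
[3] flags=1000 → (cmp)
[4] flags=1000 PL?F → skip
[5] flags=1000 LS?T → r4=0xaa
[6] flags=1000 → (cmp)
[7] flags=1000 EQ?F → skip
[8] flags=1000 LT?T → r2=0x6c
[9] flags=1000 MI?T → r2=0x65

FIX = (r2, 0x65)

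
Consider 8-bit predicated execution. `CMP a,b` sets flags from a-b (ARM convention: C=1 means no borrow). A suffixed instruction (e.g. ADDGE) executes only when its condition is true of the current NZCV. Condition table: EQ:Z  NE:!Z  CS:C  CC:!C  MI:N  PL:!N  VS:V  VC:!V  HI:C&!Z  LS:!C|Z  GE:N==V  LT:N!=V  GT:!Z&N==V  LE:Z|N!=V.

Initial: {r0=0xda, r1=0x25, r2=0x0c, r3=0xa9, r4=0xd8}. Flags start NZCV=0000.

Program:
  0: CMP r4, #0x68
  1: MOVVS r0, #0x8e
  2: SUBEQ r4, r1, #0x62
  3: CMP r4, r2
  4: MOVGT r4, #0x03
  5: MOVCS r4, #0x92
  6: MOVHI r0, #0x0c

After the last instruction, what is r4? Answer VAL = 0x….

0: ✓ CMP  NZCV=0011
1: ✓ MOVVS  r0←0x8e
2: · SUBEQ
3: ✓ CMP  NZCV=1010
4: · MOVGT
5: ✓ MOVCS  r4←0x92
6: ✓ MOVHI  r0←0x0c

VAL = 0x92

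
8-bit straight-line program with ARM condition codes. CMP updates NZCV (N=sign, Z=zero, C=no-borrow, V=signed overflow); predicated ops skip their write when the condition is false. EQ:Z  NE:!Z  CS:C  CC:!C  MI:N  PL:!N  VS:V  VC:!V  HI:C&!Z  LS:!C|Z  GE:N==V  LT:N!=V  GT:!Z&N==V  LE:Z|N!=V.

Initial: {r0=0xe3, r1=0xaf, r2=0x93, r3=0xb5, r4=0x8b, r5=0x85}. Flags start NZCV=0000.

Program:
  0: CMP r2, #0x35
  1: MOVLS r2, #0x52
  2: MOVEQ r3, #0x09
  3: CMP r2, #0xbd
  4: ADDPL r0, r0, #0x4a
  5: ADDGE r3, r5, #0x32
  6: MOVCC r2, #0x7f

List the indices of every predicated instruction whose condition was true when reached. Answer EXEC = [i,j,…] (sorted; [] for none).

EXEC = [6]

0: ✓ CMP  NZCV=0011
1: · MOVLS
2: · MOVEQ
3: ✓ CMP  NZCV=1000
4: · ADDPL
5: · ADDGE
6: ✓ MOVCC  r2←0x7f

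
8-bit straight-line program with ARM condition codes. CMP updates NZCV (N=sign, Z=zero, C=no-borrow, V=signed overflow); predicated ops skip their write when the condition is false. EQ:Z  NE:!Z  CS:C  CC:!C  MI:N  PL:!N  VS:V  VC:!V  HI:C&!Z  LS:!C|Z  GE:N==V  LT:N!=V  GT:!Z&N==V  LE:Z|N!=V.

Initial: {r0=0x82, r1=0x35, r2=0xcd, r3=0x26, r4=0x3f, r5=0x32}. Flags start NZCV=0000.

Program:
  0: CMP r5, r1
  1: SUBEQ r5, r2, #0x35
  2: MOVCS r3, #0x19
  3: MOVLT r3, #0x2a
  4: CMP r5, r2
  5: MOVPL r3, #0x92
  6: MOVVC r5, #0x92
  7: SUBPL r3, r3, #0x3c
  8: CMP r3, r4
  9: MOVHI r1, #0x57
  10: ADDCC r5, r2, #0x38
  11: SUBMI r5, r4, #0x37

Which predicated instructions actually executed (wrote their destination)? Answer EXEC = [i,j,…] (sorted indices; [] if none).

EXEC = [3,5,6,7,9]

0: ✓ CMP  NZCV=1000
1: · SUBEQ
2: · MOVCS
3: ✓ MOVLT  r3←0x2a
4: ✓ CMP  NZCV=0000
5: ✓ MOVPL  r3←0x92
6: ✓ MOVVC  r5←0x92
7: ✓ SUBPL  r3←0x56
8: ✓ CMP  NZCV=0010
9: ✓ MOVHI  r1←0x57
10: · ADDCC
11: · SUBMI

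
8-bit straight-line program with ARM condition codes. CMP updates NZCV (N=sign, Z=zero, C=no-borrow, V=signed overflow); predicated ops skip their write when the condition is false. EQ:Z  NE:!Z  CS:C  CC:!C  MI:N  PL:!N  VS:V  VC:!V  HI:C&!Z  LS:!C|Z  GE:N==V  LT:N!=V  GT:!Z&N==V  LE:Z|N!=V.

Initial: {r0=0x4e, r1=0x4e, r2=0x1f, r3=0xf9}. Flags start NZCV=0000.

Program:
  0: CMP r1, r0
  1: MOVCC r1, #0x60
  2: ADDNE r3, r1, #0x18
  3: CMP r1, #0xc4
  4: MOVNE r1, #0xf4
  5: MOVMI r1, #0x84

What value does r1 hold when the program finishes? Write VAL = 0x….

VAL = 0x84

[0] flags=0110 → (cmp)
[1] flags=0110 CC?F → skip
[2] flags=0110 NE?F → skip
[3] flags=1001 → (cmp)
[4] flags=1001 NE?T → r1=0xf4
[5] flags=1001 MI?T → r1=0x84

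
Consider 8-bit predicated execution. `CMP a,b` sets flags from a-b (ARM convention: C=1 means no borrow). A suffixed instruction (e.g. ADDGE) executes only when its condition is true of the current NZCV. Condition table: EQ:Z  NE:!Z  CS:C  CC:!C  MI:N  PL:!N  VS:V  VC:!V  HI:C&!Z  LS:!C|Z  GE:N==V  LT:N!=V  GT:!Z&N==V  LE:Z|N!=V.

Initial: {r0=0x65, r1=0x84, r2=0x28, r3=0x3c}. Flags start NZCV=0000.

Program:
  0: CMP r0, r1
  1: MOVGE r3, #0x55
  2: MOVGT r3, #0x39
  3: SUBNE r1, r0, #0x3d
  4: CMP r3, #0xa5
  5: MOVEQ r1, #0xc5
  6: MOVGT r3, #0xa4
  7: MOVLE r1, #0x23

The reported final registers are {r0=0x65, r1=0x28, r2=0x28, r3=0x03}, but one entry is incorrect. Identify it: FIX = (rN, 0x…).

FIX = (r3, 0xa4)

0: ✓ CMP  NZCV=1001
1: ✓ MOVGE  r3←0x55
2: ✓ MOVGT  r3←0x39
3: ✓ SUBNE  r1←0x28
4: ✓ CMP  NZCV=1001
5: · MOVEQ
6: ✓ MOVGT  r3←0xa4
7: · MOVLE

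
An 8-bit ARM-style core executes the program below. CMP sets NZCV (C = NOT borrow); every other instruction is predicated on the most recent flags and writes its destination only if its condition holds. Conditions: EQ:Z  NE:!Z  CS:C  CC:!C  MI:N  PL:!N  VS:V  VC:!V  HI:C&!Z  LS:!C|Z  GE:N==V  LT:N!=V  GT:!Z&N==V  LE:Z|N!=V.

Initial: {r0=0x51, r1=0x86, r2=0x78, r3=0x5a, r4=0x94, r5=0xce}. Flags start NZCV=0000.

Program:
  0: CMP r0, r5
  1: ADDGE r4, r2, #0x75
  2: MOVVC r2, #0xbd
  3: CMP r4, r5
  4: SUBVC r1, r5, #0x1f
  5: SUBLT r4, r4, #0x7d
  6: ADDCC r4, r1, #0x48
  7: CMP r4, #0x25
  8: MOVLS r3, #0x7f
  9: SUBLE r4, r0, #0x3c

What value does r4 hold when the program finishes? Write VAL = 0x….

0: ✓ CMP  NZCV=1001
1: ✓ ADDGE  r4←0xed
2: · MOVVC
3: ✓ CMP  NZCV=0010
4: ✓ SUBVC  r1←0xaf
5: · SUBLT
6: · ADDCC
7: ✓ CMP  NZCV=1010
8: · MOVLS
9: ✓ SUBLE  r4←0x15

VAL = 0x15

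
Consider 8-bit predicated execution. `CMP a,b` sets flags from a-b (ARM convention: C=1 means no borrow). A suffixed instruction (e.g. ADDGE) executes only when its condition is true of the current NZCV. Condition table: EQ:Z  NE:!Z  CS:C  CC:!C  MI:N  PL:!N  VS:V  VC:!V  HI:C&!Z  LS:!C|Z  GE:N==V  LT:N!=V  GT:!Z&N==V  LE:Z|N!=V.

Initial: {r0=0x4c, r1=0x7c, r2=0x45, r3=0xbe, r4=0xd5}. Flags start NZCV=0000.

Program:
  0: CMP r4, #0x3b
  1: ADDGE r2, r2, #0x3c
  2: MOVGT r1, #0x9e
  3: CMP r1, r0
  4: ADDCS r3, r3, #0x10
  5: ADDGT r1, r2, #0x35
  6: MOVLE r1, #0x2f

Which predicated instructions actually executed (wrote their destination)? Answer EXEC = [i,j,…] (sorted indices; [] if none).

0: ✓ CMP  NZCV=1010
1: · ADDGE
2: · MOVGT
3: ✓ CMP  NZCV=0010
4: ✓ ADDCS  r3←0xce
5: ✓ ADDGT  r1←0x7a
6: · MOVLE

EXEC = [4,5]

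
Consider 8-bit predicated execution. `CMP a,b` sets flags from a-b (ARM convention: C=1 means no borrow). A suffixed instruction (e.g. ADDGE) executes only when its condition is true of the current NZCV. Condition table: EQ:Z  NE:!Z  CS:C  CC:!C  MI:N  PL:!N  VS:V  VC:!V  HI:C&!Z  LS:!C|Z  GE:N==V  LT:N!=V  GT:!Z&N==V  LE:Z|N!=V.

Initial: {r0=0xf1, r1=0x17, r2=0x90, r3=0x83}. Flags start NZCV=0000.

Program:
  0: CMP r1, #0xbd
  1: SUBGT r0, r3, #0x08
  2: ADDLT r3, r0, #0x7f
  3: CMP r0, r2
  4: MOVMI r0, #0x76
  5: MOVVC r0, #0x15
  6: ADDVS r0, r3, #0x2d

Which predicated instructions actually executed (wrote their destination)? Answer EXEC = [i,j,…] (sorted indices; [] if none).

0: ✓ CMP  NZCV=0000
1: ✓ SUBGT  r0←0x7b
2: · ADDLT
3: ✓ CMP  NZCV=1001
4: ✓ MOVMI  r0←0x76
5: · MOVVC
6: ✓ ADDVS  r0←0xb0

EXEC = [1,4,6]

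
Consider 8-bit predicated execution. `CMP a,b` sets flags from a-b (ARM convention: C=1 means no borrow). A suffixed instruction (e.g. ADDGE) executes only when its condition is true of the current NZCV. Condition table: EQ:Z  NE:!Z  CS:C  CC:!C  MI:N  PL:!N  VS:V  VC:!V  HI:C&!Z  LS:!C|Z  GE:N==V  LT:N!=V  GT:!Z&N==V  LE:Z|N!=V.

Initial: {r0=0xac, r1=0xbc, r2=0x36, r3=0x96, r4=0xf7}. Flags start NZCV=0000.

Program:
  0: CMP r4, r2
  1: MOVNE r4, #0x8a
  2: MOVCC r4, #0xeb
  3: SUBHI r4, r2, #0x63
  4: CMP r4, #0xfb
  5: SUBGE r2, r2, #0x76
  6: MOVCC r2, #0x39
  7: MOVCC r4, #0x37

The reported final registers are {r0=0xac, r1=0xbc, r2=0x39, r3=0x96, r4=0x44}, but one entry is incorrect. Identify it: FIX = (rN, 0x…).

FIX = (r4, 0x37)

[0] flags=1010 → (cmp)
[1] flags=1010 NE?T → r4=0x8a
[2] flags=1010 CC?F → skip
[3] flags=1010 HI?T → r4=0xd3
[4] flags=1000 → (cmp)
[5] flags=1000 GE?F → skip
[6] flags=1000 CC?T → r2=0x39
[7] flags=1000 CC?T → r4=0x37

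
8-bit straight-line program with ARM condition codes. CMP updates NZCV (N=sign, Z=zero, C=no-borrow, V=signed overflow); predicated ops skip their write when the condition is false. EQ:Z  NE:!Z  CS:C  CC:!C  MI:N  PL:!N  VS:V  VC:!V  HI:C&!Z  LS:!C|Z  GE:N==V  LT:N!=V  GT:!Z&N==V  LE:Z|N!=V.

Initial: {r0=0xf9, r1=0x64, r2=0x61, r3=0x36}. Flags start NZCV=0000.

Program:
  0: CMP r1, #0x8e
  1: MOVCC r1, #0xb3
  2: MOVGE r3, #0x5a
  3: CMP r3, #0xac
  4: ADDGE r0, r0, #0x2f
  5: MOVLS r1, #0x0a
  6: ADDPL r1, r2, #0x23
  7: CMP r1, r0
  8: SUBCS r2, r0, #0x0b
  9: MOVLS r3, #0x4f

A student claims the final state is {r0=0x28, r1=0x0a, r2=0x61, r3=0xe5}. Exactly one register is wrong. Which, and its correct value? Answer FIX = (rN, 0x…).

FIX = (r3, 0x4f)

[0] flags=1001 → (cmp)
[1] flags=1001 CC?T → r1=0xb3
[2] flags=1001 GE?T → r3=0x5a
[3] flags=1001 → (cmp)
[4] flags=1001 GE?T → r0=0x28
[5] flags=1001 LS?T → r1=0x0a
[6] flags=1001 PL?F → skip
[7] flags=1000 → (cmp)
[8] flags=1000 CS?F → skip
[9] flags=1000 LS?T → r3=0x4f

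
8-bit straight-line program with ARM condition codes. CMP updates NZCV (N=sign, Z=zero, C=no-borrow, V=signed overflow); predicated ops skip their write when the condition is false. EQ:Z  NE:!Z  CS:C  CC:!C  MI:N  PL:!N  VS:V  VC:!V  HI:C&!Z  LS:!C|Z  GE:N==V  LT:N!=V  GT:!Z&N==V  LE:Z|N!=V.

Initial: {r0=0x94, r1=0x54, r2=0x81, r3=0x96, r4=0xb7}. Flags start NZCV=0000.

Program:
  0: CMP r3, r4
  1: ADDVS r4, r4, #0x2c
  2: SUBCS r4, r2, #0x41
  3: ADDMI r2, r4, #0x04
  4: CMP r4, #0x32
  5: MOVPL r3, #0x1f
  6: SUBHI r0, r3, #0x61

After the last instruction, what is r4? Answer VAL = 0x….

VAL = 0xb7

[0] flags=1000 → (cmp)
[1] flags=1000 VS?F → skip
[2] flags=1000 CS?F → skip
[3] flags=1000 MI?T → r2=0xbb
[4] flags=1010 → (cmp)
[5] flags=1010 PL?F → skip
[6] flags=1010 HI?T → r0=0x35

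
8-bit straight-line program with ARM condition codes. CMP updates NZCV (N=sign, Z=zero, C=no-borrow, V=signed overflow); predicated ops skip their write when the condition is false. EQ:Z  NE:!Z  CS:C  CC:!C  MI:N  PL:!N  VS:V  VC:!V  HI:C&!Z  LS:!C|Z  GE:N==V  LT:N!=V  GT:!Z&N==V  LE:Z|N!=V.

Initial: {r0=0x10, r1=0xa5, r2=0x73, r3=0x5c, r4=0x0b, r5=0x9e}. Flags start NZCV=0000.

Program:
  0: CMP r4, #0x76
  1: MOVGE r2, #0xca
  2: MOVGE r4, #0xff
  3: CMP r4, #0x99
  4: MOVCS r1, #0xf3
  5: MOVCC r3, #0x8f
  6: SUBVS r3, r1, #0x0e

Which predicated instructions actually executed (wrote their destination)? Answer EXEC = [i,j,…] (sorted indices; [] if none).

[0] flags=1000 → (cmp)
[1] flags=1000 GE?F → skip
[2] flags=1000 GE?F → skip
[3] flags=0000 → (cmp)
[4] flags=0000 CS?F → skip
[5] flags=0000 CC?T → r3=0x8f
[6] flags=0000 VS?F → skip

EXEC = [5]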